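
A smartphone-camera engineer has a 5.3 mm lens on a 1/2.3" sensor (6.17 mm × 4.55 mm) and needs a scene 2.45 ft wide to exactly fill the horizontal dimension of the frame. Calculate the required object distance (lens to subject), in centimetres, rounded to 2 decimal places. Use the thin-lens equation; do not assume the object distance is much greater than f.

W: 2.45 ft × 304.8 mm/ft = 746.76 mm.
Magnification m = w/W = dᵢ/dₒ; combined with 1/f = 1/dₒ + 1/dᵢ this gives dₒ = f·(1 + W/w).
dₒ = 5.3 mm × (1 + 746.76/6.17) = 5.3 × 122.0308 ≈ 646.763 mm = 64.6763 cm.

64.68 cm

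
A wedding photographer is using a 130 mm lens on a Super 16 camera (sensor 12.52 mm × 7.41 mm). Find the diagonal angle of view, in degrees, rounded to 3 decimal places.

6.405°

Sensor diagonal = √(12.52² + 7.41²) = √211.6585 ≈ 14.5485 mm.
Angle of view α = 2·arctan(d/2f) with d = 14.5485 mm and f = 130 mm.
d/2f = 0.05596; arctan(0.05596) ≈ 3.2027°, so α ≈ 6.4054°.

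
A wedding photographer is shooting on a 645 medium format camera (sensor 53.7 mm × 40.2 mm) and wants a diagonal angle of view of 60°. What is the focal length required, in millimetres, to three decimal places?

Sensor diagonal = √(53.7² + 40.2²) = √4499.7300 ≈ 67.0800 mm.
From α = 2·arctan(d/2f) we get f = d / (2·tan(α/2)).
With d = 67.0800 mm and α/2 = 30°, tan(α/2) ≈ 0.57735, so f ≈ 67.0800 / 1.15470 ≈ 58.0930 mm.

58.093 mm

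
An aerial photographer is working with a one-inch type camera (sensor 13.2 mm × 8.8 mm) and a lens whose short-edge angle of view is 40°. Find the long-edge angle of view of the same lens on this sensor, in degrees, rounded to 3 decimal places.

57.265°

From the short-edge AOV: f = 8.8 / (2·tan(20°)) = 8.8 / 0.72794 ≈ 12.0889 mm.
Long-edge AOV = 2·arctan(13.2 / (2 × 12.0889)) = 2·arctan(0.54596) ≈ 57.2651°.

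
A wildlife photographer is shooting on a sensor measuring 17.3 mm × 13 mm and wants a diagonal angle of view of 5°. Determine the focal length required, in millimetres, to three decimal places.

Sensor diagonal = √(17.3² + 13²) = √468.2900 ≈ 21.6400 mm.
From α = 2·arctan(d/2f) we get f = d / (2·tan(α/2)).
With d = 21.6400 mm and α/2 = 2.5°, tan(α/2) ≈ 0.04366, so f ≈ 21.6400 / 0.08732 ≈ 247.8188 mm.

247.819 mm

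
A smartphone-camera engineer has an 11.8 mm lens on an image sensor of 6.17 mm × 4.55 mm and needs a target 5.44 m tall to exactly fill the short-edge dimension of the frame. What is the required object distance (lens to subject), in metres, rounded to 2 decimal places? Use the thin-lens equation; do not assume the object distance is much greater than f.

W: 5.44 m = 5440 mm.
Magnification m = h/W = dᵢ/dₒ; combined with 1/f = 1/dₒ + 1/dᵢ this gives dₒ = f·(1 + W/h).
dₒ = 11.8 mm × (1 + 5440/4.55) = 11.8 × 1196.6044 ≈ 14119.932 mm = 14.1199 m.

14.12 m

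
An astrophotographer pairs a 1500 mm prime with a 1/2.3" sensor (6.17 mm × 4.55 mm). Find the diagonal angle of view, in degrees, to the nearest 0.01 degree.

0.29°

Sensor diagonal = √(6.17² + 4.55²) = √58.7714 ≈ 7.6663 mm.
Angle of view α = 2·arctan(d/2f) with d = 7.6663 mm and f = 1500 mm.
d/2f = 0.00256; arctan(0.00256) ≈ 0.1464°, so α ≈ 0.2928°.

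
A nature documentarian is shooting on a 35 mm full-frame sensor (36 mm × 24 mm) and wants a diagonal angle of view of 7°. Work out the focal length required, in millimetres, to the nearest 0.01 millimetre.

Sensor diagonal = √(36² + 24²) = √1872.0000 ≈ 43.2666 mm.
From α = 2·arctan(d/2f) we get f = d / (2·tan(α/2)).
With d = 43.2666 mm and α/2 = 3.5°, tan(α/2) ≈ 0.06116, so f ≈ 43.2666 / 0.12233 ≈ 353.7015 mm.

353.70 mm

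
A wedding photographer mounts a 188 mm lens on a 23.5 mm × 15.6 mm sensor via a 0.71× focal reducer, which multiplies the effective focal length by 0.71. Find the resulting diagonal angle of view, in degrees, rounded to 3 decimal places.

Effective focal length f = 188 × 0.71 = 133.48 mm.
Sensor diagonal = √(23.5² + 15.6²) = √795.6100 ≈ 28.2066 mm.
α = 2·arctan(28.207 / (2 × 133.48)) = 2·arctan(0.10566) ≈ 12.0628°.

12.063°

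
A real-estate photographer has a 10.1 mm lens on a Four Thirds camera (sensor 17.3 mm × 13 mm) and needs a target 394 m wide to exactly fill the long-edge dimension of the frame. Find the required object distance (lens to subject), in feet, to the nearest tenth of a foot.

754.7 ft

W: 394 m = 394000 mm.
Magnification m = w/W = dᵢ/dₒ; combined with 1/f = 1/dₒ + 1/dᵢ this gives dₒ = f·(1 + W/w).
dₒ = 10.1 mm × (1 + 394000/17.3) = 10.1 × 22775.5665 ≈ 230033.221 mm = 230033.221/304.8 ft = 754.702 ft.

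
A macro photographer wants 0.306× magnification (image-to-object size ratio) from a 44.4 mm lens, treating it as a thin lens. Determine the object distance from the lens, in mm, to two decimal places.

189.50 mm

With m = dᵢ/dₒ and 1/f = 1/dₒ + 1/dᵢ, substituting dᵢ = m·dₒ gives 1/f = (1 + 1/m)/dₒ, hence dₒ = f·(1 + 1/m).
dₒ = 44.4 × (1 + 1/0.306) = 44.4 × 4.26797 ≈ 189.498 mm.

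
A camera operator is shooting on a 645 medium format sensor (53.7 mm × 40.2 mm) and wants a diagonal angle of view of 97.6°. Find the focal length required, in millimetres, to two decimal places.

29.36 mm

Sensor diagonal = √(53.7² + 40.2²) = √4499.7300 ≈ 67.0800 mm.
From α = 2·arctan(d/2f) we get f = d / (2·tan(α/2)).
With d = 67.0800 mm and α/2 = 48.8°, tan(α/2) ≈ 1.14229, so f ≈ 67.0800 / 2.28458 ≈ 29.3621 mm.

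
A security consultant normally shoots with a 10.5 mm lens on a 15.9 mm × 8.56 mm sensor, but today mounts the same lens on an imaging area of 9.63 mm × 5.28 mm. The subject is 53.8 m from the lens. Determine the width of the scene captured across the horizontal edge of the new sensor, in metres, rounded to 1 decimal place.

49.3 m

The focal length stays 10.5 mm; the relevant sensor dimension is now w = 9.63 mm. Object distance dₒ = 53.8 m = 53800 mm.
Thin-lens field width W = w·(dₒ − f)/f = 9.63 × (53800 − 10.5)/10.5 ≈ 49332.656 mm = 49.3327 m.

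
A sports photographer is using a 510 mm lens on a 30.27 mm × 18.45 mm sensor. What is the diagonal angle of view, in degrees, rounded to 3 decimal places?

Sensor diagonal = √(30.27² + 18.45²) = √1256.6754 ≈ 35.4496 mm.
Angle of view α = 2·arctan(d/2f) with d = 35.4496 mm and f = 510 mm.
d/2f = 0.03475; arctan(0.03475) ≈ 1.9905°, so α ≈ 3.9810°.

3.981°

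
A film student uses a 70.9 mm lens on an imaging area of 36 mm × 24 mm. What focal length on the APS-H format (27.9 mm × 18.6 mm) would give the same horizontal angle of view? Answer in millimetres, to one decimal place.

54.9 mm

Equal angle of view means equal width/f ratio, so f₂ = f₁ · (width₂/width₁) = 70.9 × 27.9/36.
f₂ = 70.9 × 0.77500 ≈ 54.948 mm.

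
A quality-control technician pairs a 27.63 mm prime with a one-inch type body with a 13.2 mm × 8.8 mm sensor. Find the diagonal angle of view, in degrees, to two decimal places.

32.04°

Sensor diagonal = √(13.2² + 8.8²) = √251.6800 ≈ 15.8644 mm.
Angle of view α = 2·arctan(d/2f) with d = 15.8644 mm and f = 27.63 mm.
d/2f = 0.28709; arctan(0.28709) ≈ 16.0181°, so α ≈ 32.0362°.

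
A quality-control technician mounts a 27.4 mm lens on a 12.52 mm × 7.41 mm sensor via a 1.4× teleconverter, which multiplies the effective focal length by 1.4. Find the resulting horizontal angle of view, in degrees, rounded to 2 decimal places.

18.54°

Effective focal length f = 27.4 × 1.4 = 38.36 mm.
α = 2·arctan(12.52 / (2 × 38.36)) = 2·arctan(0.16319) ≈ 18.5369°.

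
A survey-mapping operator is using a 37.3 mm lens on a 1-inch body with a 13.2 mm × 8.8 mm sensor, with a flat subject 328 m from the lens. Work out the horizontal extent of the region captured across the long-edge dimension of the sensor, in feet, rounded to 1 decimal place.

dₒ: 328 m = 328000 mm.
Similar triangles through the lens centre give W/dₒ = w/dᵢ; with 1/f = 1/dₒ + 1/dᵢ this gives W = w·(dₒ − f)/f.
W = 13.2 mm × (328000 − 37.3) / 37.3 = 13.2 × 8792.5657 ≈ 116061.867 mm = 116061.867/304.8 ft = 380.78 ft.

380.8 ft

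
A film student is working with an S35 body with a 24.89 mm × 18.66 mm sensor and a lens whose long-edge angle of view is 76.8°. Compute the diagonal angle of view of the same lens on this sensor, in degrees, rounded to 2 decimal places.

89.46°

From the long-edge AOV: f = 24.89 / (2·tan(38.4°)) = 24.89 / 1.58518 ≈ 15.7017 mm.
Sensor diagonal = √(24.89² + 18.66²) = √967.7077 ≈ 31.1080 mm.
Diagonal AOV = 2·arctan(31.1080 / (2 × 15.7017)) = 2·arctan(0.99059) ≈ 89.4586°.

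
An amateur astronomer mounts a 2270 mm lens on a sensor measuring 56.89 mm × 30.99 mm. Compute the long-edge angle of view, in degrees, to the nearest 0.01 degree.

1.44°

Angle of view α = 2·arctan(w/2f) with w = 56.89 mm and f = 2270 mm.
w/2f = 0.01253; arctan(0.01253) ≈ 0.7179°, so α ≈ 1.4359°.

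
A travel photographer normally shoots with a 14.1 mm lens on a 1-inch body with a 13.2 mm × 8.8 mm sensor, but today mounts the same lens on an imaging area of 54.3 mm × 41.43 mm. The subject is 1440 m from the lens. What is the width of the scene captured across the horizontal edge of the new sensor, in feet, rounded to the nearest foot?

18194 ft

The focal length stays 14.1 mm; the relevant sensor dimension is now w = 54.3 mm. Object distance dₒ = 1440 m = 1.44e+06 mm.
Thin-lens field width W = w·(dₒ − f)/f = 54.3 × (1.44e+06 − 14.1)/14.1 ≈ 5545477.615 mm = 5545477.615/304.8 ft = 18193.8 ft.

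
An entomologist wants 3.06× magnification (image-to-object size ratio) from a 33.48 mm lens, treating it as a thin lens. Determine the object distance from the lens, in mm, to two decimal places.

44.42 mm

With m = dᵢ/dₒ and 1/f = 1/dₒ + 1/dᵢ, substituting dᵢ = m·dₒ gives 1/f = (1 + 1/m)/dₒ, hence dₒ = f·(1 + 1/m).
dₒ = 33.48 × (1 + 1/3.06) = 33.48 × 1.32680 ≈ 44.421 mm.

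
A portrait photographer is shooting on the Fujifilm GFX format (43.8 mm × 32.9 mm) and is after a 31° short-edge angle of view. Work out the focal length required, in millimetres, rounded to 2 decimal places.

59.32 mm

From α = 2·arctan(h/2f) we get f = h / (2·tan(α/2)).
With h = 32.9 mm and α/2 = 15.5°, tan(α/2) ≈ 0.27732, so f ≈ 32.9 / 0.55465 ≈ 59.3168 mm.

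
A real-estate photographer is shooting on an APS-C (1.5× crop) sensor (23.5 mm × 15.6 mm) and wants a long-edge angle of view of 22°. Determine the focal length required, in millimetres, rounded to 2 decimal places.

From α = 2·arctan(w/2f) we get f = w / (2·tan(α/2)).
With w = 23.5 mm and α/2 = 11°, tan(α/2) ≈ 0.19438, so f ≈ 23.5 / 0.38876 ≈ 60.4485 mm.

60.45 mm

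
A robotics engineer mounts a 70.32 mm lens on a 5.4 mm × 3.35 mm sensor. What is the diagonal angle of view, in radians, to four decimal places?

0.0903 rad

Sensor diagonal = √(5.4² + 3.35²) = √40.3825 ≈ 6.3547 mm.
Angle of view α = 2·arctan(d/2f) with d = 6.3547 mm and f = 70.32 mm.
d/2f = 0.04518; arctan(0.04518) ≈ 0.0452 rad, so α ≈ 0.0903 rad.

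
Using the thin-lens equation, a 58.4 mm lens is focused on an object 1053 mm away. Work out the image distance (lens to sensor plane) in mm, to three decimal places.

1/dᵢ = 1/f − 1/dₒ = 1/58.4 − 1/1053 = 0.0161736 mm⁻¹.
dᵢ = 1/0.0161736 ≈ 61.8291 mm.

61.829 mm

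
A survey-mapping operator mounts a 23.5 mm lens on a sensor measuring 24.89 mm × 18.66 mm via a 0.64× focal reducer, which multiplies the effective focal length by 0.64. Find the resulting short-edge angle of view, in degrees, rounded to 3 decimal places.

Effective focal length f = 23.5 × 0.64 = 15.04 mm.
α = 2·arctan(18.66 / (2 × 15.04)) = 2·arctan(0.62035) ≈ 63.6264°.

63.626°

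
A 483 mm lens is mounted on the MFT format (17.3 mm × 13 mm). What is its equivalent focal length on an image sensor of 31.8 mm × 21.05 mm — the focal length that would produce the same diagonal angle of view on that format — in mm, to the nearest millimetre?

851 mm

Sensor diagonal = √(17.3² + 13²) = √468.2900 ≈ 21.6400 mm.
Sensor diagonal = √(31.8² + 21.05²) = √1454.3425 ≈ 38.1358 mm.
Equal angle of view means equal diagonal/f ratio, so f₂ = f₁ · (diagonal₂/diagonal₁) = 483 × 38.1358/21.6400.
f₂ = 483 × 1.76228 ≈ 851.183 mm.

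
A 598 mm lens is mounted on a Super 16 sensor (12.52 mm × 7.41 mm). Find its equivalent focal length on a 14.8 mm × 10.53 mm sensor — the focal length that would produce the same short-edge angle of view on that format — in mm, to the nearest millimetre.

Equal angle of view means equal height/f ratio, so f₂ = f₁ · (height₂/height₁) = 598 × 10.53/7.41.
f₂ = 598 × 1.42105 ≈ 849.789 mm.

850 mm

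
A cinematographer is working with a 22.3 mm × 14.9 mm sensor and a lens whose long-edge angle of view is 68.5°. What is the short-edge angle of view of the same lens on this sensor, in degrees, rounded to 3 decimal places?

From the long-edge AOV: f = 22.3 / (2·tan(34.25°)) = 22.3 / 1.36175 ≈ 16.3760 mm.
Short-edge AOV = 2·arctan(14.9 / (2 × 16.3760)) = 2·arctan(0.45493) ≈ 48.9249°.

48.925°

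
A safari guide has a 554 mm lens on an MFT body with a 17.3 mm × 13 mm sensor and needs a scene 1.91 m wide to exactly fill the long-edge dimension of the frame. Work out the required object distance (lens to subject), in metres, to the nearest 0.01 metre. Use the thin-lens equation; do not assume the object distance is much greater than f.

W: 1.91 m = 1910 mm.
Magnification m = w/W = dᵢ/dₒ; combined with 1/f = 1/dₒ + 1/dᵢ this gives dₒ = f·(1 + W/w).
dₒ = 554 mm × (1 + 1910/17.3) = 554 × 111.4046 ≈ 61718.162 mm = 61.7182 m.

61.72 m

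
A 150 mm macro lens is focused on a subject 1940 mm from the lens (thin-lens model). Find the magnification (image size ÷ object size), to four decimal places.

0.0838×

Thin lens: 1/f = 1/dₒ + 1/dᵢ → 1/dᵢ = 1/150 − 1/1940 = 0.0061512 mm⁻¹, so dᵢ ≈ 162.5698 mm.
Magnification m = dᵢ/dₒ = 162.5698/1940 ≈ 0.08380.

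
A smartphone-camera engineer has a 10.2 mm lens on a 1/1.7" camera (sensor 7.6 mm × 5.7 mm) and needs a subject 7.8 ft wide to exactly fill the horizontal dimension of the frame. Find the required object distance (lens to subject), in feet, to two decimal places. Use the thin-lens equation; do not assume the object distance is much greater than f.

W: 7.8 ft × 304.8 mm/ft = 2377.44 mm.
Magnification m = w/W = dᵢ/dₒ; combined with 1/f = 1/dₒ + 1/dᵢ this gives dₒ = f·(1 + W/w).
dₒ = 10.2 mm × (1 + 2377.44/7.6) = 10.2 × 313.8210 ≈ 3200.975 mm = 3200.975/304.8 ft = 10.5019 ft.

10.50 ft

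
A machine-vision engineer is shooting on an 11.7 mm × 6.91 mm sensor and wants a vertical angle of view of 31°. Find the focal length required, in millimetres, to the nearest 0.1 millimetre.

From α = 2·arctan(h/2f) we get f = h / (2·tan(α/2)).
With h = 6.91 mm and α/2 = 15.5°, tan(α/2) ≈ 0.27732, so f ≈ 6.91 / 0.55465 ≈ 12.4583 mm.

12.5 mm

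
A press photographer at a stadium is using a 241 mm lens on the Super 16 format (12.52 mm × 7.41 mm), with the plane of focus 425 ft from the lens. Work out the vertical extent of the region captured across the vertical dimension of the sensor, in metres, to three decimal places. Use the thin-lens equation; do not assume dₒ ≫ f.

dₒ: 425 ft × 304.8 mm/ft = 129540.00 mm.
Similar triangles through the lens centre give W/dₒ = h/dᵢ; with 1/f = 1/dₒ + 1/dᵢ this gives W = h·(dₒ − f)/f.
W = 7.41 mm × (129540 − 241) / 241 = 7.41 × 536.5104 ≈ 3975.542 mm = 3.97554 m.

3.976 m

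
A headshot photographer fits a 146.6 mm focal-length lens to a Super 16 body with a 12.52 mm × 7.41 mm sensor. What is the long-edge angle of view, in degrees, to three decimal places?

4.890°

Angle of view α = 2·arctan(w/2f) with w = 12.52 mm and f = 146.6 mm.
w/2f = 0.04270; arctan(0.04270) ≈ 2.4451°, so α ≈ 4.8902°.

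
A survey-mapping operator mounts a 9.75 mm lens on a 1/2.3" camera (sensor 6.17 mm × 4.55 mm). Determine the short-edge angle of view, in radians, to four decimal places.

Angle of view α = 2·arctan(h/2f) with h = 4.55 mm and f = 9.75 mm.
h/2f = 0.23333; arctan(0.23333) ≈ 0.2292 rad, so α ≈ 0.4585 rad.

0.4585 rad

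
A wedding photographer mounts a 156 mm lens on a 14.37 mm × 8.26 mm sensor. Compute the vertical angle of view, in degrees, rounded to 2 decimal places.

Angle of view α = 2·arctan(h/2f) with h = 8.26 mm and f = 156 mm.
h/2f = 0.02647; arctan(0.02647) ≈ 1.5165°, so α ≈ 3.0330°.

3.03°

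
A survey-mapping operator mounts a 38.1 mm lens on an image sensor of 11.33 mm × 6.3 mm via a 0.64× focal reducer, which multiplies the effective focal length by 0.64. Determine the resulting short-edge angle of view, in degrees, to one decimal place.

Effective focal length f = 38.1 × 0.64 = 24.384 mm.
α = 2·arctan(6.3 / (2 × 24.384)) = 2·arctan(0.12918) ≈ 14.7218°.

14.7°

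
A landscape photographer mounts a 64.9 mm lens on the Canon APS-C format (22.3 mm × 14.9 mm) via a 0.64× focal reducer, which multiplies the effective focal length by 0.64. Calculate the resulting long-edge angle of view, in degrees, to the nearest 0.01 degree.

Effective focal length f = 64.9 × 0.64 = 41.536 mm.
α = 2·arctan(22.3 / (2 × 41.536)) = 2·arctan(0.26844) ≈ 30.0527°.

30.05°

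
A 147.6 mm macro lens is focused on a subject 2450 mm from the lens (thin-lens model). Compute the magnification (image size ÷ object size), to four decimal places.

Thin lens: 1/f = 1/dₒ + 1/dᵢ → 1/dᵢ = 1/147.6 − 1/2450 = 0.0063669 mm⁻¹, so dᵢ ≈ 157.0622 mm.
Magnification m = dᵢ/dₒ = 157.0622/2450 ≈ 0.06411.

0.0641×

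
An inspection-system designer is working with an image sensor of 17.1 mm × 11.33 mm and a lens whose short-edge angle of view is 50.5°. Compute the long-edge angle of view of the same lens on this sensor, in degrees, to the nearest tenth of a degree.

70.9°

From the short-edge AOV: f = 11.33 / (2·tan(25.25°)) = 11.33 / 0.94326 ≈ 12.0115 mm.
Long-edge AOV = 2·arctan(17.1 / (2 × 12.0115)) = 2·arctan(0.71182) ≈ 70.8878°.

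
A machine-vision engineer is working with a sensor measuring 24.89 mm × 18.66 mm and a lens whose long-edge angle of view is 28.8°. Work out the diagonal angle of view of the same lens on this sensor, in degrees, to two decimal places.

From the long-edge AOV: f = 24.89 / (2·tan(14.4°)) = 24.89 / 0.51351 ≈ 48.4701 mm.
Sensor diagonal = √(24.89² + 18.66²) = √967.7077 ≈ 31.1080 mm.
Diagonal AOV = 2·arctan(31.1080 / (2 × 48.4701)) = 2·arctan(0.32090) ≈ 35.5828°.

35.58°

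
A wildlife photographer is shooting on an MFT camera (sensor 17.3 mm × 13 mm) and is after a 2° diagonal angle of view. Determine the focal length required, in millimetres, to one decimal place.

619.9 mm

Sensor diagonal = √(17.3² + 13²) = √468.2900 ≈ 21.6400 mm.
From α = 2·arctan(d/2f) we get f = d / (2·tan(α/2)).
With d = 21.6400 mm and α/2 = 1°, tan(α/2) ≈ 0.01746, so f ≈ 21.6400 / 0.03491 ≈ 619.8776 mm.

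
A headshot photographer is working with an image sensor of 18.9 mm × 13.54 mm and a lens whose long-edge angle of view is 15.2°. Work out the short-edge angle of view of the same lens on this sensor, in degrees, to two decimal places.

10.92°

From the long-edge AOV: f = 18.9 / (2·tan(7.6°)) = 18.9 / 0.26686 ≈ 70.8245 mm.
Short-edge AOV = 2·arctan(13.54 / (2 × 70.8245)) = 2·arctan(0.09559) ≈ 10.9204°.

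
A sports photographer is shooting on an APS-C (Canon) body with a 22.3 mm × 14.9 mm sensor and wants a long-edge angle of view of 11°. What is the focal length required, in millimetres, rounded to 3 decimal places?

115.797 mm

From α = 2·arctan(w/2f) we get f = w / (2·tan(α/2)).
With w = 22.3 mm and α/2 = 5.5°, tan(α/2) ≈ 0.09629, so f ≈ 22.3 / 0.19258 ≈ 115.7972 mm.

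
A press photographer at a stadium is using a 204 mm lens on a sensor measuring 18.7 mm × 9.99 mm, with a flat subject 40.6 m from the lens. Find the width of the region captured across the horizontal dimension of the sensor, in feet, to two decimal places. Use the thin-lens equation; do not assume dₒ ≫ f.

dₒ: 40.6 m = 40600 mm.
Similar triangles through the lens centre give W/dₒ = w/dᵢ; with 1/f = 1/dₒ + 1/dᵢ this gives W = w·(dₒ − f)/f.
W = 18.7 mm × (40600 − 204) / 204 = 18.7 × 198.0196 ≈ 3702.967 mm = 3702.967/304.8 ft = 12.1488 ft.

12.15 ft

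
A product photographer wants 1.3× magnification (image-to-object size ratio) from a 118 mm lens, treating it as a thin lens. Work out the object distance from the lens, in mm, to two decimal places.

With m = dᵢ/dₒ and 1/f = 1/dₒ + 1/dᵢ, substituting dᵢ = m·dₒ gives 1/f = (1 + 1/m)/dₒ, hence dₒ = f·(1 + 1/m).
dₒ = 118 × (1 + 1/1.3) = 118 × 1.76923 ≈ 208.769 mm.

208.77 mm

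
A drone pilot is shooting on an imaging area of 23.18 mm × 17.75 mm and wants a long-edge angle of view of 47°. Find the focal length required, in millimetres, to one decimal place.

26.7 mm

From α = 2·arctan(w/2f) we get f = w / (2·tan(α/2)).
With w = 23.18 mm and α/2 = 23.5°, tan(α/2) ≈ 0.43481, so f ≈ 23.18 / 0.86962 ≈ 26.6552 mm.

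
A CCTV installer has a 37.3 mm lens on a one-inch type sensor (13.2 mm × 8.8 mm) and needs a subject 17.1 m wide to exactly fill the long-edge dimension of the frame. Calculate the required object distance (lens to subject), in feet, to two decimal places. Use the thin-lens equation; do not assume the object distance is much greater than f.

158.65 ft

W: 17.1 m = 17100 mm.
Magnification m = w/W = dᵢ/dₒ; combined with 1/f = 1/dₒ + 1/dᵢ this gives dₒ = f·(1 + W/w).
dₒ = 37.3 mm × (1 + 17100/13.2) = 37.3 × 1296.4545 ≈ 48357.755 mm = 48357.755/304.8 ft = 158.654 ft.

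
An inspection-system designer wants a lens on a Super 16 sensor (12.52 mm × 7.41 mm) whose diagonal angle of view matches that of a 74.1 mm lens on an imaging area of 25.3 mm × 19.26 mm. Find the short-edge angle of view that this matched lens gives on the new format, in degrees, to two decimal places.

Sensor diagonal = √(25.3² + 19.26²) = √1011.0376 ≈ 31.7968 mm.
Sensor diagonal = √(12.52² + 7.41²) = √211.6585 ≈ 14.5485 mm.
Equal diagonal AOV ⇒ f₂ = f₁ · 14.5485/31.7968 = 74.1 × 0.45755 ≈ 33.9041 mm.
Short-edge AOV on the new format = 2·arctan(7.41 / (2 × 33.9041)) = 2·arctan(0.10928) ≈ 12.4729°.

12.47°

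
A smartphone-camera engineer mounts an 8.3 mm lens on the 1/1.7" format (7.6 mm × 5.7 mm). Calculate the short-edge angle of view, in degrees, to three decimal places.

Angle of view α = 2·arctan(h/2f) with h = 5.7 mm and f = 8.3 mm.
h/2f = 0.34337; arctan(0.34337) ≈ 18.9511°, so α ≈ 37.9022°.

37.902°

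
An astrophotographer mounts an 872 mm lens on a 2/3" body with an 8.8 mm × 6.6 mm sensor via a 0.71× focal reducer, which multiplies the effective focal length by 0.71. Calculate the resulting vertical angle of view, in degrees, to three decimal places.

Effective focal length f = 872 × 0.71 = 619.12 mm.
α = 2·arctan(6.6 / (2 × 619.12)) = 2·arctan(0.00533) ≈ 0.6108°.

0.611°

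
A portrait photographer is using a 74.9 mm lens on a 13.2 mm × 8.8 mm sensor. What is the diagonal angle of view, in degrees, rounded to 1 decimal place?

12.1°

Sensor diagonal = √(13.2² + 8.8²) = √251.6800 ≈ 15.8644 mm.
Angle of view α = 2·arctan(d/2f) with d = 15.8644 mm and f = 74.9 mm.
d/2f = 0.10590; arctan(0.10590) ≈ 6.0453°, so α ≈ 12.0906°.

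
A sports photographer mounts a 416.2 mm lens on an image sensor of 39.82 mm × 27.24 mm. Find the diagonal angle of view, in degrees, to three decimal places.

Sensor diagonal = √(39.82² + 27.24²) = √2327.6500 ≈ 48.2457 mm.
Angle of view α = 2·arctan(d/2f) with d = 48.2457 mm and f = 416.2 mm.
d/2f = 0.05796; arctan(0.05796) ≈ 3.3171°, so α ≈ 6.6343°.

6.634°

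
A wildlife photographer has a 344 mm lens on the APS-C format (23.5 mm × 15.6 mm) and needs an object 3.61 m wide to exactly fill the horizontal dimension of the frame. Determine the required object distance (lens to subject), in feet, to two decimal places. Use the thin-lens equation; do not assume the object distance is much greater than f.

W: 3.61 m = 3610 mm.
Magnification m = w/W = dᵢ/dₒ; combined with 1/f = 1/dₒ + 1/dᵢ this gives dₒ = f·(1 + W/w).
dₒ = 344 mm × (1 + 3610/23.5) = 344 × 154.6170 ≈ 53188.255 mm = 53188.255/304.8 ft = 174.502 ft.

174.50 ft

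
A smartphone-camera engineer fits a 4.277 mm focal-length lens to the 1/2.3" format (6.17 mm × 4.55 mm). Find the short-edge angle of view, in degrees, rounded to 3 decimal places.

56.018°

Angle of view α = 2·arctan(h/2f) with h = 4.55 mm and f = 4.277 mm.
h/2f = 0.53191; arctan(0.53191) ≈ 28.0092°, so α ≈ 56.0184°.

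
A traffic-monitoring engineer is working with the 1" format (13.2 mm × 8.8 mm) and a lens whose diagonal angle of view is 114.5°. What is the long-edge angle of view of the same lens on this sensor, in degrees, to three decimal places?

Sensor diagonal = √(13.2² + 8.8²) = √251.6800 ≈ 15.8644 mm.
From the diagonal AOV: f = 15.8644 / (2·tan(57.25°)) = 15.8644 / 3.10935 ≈ 5.1022 mm.
Long-edge AOV = 2·arctan(13.2 / (2 × 5.1022)) = 2·arctan(1.29357) ≈ 104.5879°.

104.588°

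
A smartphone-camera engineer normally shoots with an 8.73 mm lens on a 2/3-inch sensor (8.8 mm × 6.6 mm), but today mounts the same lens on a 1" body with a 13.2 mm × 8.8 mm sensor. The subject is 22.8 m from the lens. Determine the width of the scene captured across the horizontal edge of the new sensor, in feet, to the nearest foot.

113 ft

The focal length stays 8.73 mm; the relevant sensor dimension is now w = 13.2 mm. Object distance dₒ = 22.8 m = 22800 mm.
Thin-lens field width W = w·(dₒ − f)/f = 13.2 × (22800 − 8.73)/8.73 ≈ 34461.027 mm = 34461.027/304.8 ft = 113.061 ft.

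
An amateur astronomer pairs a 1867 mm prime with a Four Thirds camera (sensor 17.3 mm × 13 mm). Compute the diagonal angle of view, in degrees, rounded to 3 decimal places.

0.664°

Sensor diagonal = √(17.3² + 13²) = √468.2900 ≈ 21.6400 mm.
Angle of view α = 2·arctan(d/2f) with d = 21.6400 mm and f = 1867 mm.
d/2f = 0.00580; arctan(0.00580) ≈ 0.3320°, so α ≈ 0.6641°.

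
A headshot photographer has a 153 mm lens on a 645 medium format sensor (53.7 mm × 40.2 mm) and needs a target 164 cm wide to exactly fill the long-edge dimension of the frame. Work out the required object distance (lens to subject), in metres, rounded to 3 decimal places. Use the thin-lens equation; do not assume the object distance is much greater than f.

4.826 m

W: 164 cm = 1640 mm.
Magnification m = w/W = dᵢ/dₒ; combined with 1/f = 1/dₒ + 1/dᵢ this gives dₒ = f·(1 + W/w).
dₒ = 153 mm × (1 + 1640/53.7) = 153 × 31.5400 ≈ 4825.626 mm = 4.82563 m.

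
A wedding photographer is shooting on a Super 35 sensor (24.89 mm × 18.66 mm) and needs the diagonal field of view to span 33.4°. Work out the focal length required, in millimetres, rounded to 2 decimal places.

Sensor diagonal = √(24.89² + 18.66²) = √967.7077 ≈ 31.1080 mm.
From α = 2·arctan(d/2f) we get f = d / (2·tan(α/2)).
With d = 31.1080 mm and α/2 = 16.7°, tan(α/2) ≈ 0.30001, so f ≈ 31.1080 / 0.60003 ≈ 51.8442 mm.

51.84 mm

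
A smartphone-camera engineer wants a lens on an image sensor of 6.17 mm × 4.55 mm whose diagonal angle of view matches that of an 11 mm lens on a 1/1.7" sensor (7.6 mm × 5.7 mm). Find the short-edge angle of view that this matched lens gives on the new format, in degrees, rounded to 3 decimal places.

Sensor diagonal = √(7.6² + 5.7²) = √90.2500 ≈ 9.5000 mm.
Sensor diagonal = √(6.17² + 4.55²) = √58.7714 ≈ 7.6663 mm.
Equal diagonal AOV ⇒ f₂ = f₁ · 7.6663/9.5000 = 11 × 0.80697 ≈ 8.8767 mm.
Short-edge AOV on the new format = 2·arctan(4.55 / (2 × 8.8767)) = 2·arctan(0.25629) ≈ 28.7497°.

28.750°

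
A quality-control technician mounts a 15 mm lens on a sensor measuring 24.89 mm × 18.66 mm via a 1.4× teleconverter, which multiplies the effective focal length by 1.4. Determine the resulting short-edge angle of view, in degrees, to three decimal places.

Effective focal length f = 15 × 1.4 = 21 mm.
α = 2·arctan(18.66 / (2 × 21)) = 2·arctan(0.44429) ≈ 47.9098°.

47.910°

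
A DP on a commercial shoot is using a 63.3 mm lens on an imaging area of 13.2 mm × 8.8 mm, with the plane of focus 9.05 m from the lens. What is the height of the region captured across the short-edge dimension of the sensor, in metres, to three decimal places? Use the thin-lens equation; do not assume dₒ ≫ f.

1.249 m

dₒ: 9.05 m = 9050 mm.
Similar triangles through the lens centre give W/dₒ = h/dᵢ; with 1/f = 1/dₒ + 1/dᵢ this gives W = h·(dₒ − f)/f.
W = 8.8 mm × (9050 − 63.3) / 63.3 = 8.8 × 141.9700 ≈ 1249.336 mm = 1.24934 m.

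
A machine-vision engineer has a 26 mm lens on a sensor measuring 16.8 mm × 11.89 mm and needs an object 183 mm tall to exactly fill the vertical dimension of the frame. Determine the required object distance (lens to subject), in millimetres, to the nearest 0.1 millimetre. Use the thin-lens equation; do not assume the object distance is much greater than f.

Magnification m = h/W = dᵢ/dₒ; combined with 1/f = 1/dₒ + 1/dᵢ this gives dₒ = f·(1 + W/h).
dₒ = 26 mm × (1 + 183/11.89) = 26 × 16.3911 ≈ 426.168 mm.

426.2 mm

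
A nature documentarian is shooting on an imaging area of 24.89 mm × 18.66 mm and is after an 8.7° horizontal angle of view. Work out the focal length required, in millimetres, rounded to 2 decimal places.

163.60 mm

From α = 2·arctan(w/2f) we get f = w / (2·tan(α/2)).
With w = 24.89 mm and α/2 = 4.35°, tan(α/2) ≈ 0.07607, so f ≈ 24.89 / 0.15214 ≈ 163.6035 mm.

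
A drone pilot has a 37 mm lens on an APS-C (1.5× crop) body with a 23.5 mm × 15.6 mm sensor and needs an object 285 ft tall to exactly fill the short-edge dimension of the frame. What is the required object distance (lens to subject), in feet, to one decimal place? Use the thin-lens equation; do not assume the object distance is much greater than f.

676.1 ft

W: 285 ft × 304.8 mm/ft = 86868.00 mm.
Magnification m = h/W = dᵢ/dₒ; combined with 1/f = 1/dₒ + 1/dᵢ this gives dₒ = f·(1 + W/h).
dₒ = 37 mm × (1 + 86868/15.6) = 37 × 5569.4614 ≈ 206070.070 mm = 206070.070/304.8 ft = 676.083 ft.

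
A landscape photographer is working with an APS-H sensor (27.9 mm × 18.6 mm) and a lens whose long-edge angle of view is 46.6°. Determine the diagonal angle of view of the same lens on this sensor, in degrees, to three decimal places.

From the long-edge AOV: f = 27.9 / (2·tan(23.3°)) = 27.9 / 0.86134 ≈ 32.3915 mm.
Sensor diagonal = √(27.9² + 18.6²) = √1124.3700 ≈ 33.5316 mm.
Diagonal AOV = 2·arctan(33.5316 / (2 × 32.3915)) = 2·arctan(0.51760) ≈ 54.7320°.

54.732°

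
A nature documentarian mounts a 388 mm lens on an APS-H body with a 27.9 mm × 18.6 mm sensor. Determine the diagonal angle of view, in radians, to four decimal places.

0.0864 rad

Sensor diagonal = √(27.9² + 18.6²) = √1124.3700 ≈ 33.5316 mm.
Angle of view α = 2·arctan(d/2f) with d = 33.5316 mm and f = 388 mm.
d/2f = 0.04321; arctan(0.04321) ≈ 0.0432 rad, so α ≈ 0.0864 rad.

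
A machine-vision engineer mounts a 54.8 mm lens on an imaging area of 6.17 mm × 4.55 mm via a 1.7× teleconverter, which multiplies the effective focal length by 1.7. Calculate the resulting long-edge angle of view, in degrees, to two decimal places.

Effective focal length f = 54.8 × 1.7 = 93.16 mm.
α = 2·arctan(6.17 / (2 × 93.16)) = 2·arctan(0.03312) ≈ 3.7933°.

3.79°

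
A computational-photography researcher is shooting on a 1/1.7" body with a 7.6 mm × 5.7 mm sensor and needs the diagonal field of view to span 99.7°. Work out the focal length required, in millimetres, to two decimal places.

4.01 mm

Sensor diagonal = √(7.6² + 5.7²) = √90.2500 ≈ 9.5000 mm.
From α = 2·arctan(d/2f) we get f = d / (2·tan(α/2)).
With d = 9.5000 mm and α/2 = 49.85°, tan(α/2) ≈ 1.18544, so f ≈ 9.5000 / 2.37087 ≈ 4.0070 mm.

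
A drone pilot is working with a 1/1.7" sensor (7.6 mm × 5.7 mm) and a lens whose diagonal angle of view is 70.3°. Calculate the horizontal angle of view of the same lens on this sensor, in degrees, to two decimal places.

58.78°

Sensor diagonal = √(7.6² + 5.7²) = √90.2500 ≈ 9.5000 mm.
From the diagonal AOV: f = 9.5000 / (2·tan(35.15°)) = 9.5000 / 1.40823 ≈ 6.7460 mm.
Horizontal AOV = 2·arctan(7.6 / (2 × 6.7460)) = 2·arctan(0.56329) ≈ 58.7845°.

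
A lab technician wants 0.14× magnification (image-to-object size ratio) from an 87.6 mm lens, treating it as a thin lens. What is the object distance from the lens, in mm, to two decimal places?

With m = dᵢ/dₒ and 1/f = 1/dₒ + 1/dᵢ, substituting dᵢ = m·dₒ gives 1/f = (1 + 1/m)/dₒ, hence dₒ = f·(1 + 1/m).
dₒ = 87.6 × (1 + 1/0.14) = 87.6 × 8.14286 ≈ 713.314 mm.

713.31 mm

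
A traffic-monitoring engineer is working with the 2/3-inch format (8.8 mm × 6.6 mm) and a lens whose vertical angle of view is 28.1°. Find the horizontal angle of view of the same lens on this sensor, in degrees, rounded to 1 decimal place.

36.9°

From the vertical AOV: f = 6.6 / (2·tan(14.05°)) = 6.6 / 0.50051 ≈ 13.1865 mm.
Horizontal AOV = 2·arctan(8.8 / (2 × 13.1865)) = 2·arctan(0.33367) ≈ 36.9050°.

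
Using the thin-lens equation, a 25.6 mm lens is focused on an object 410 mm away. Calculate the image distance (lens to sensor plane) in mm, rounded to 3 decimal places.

1/dᵢ = 1/f − 1/dₒ = 1/25.6 − 1/410 = 0.0366235 mm⁻¹.
dᵢ = 1/0.0366235 ≈ 27.3049 mm.

27.305 mm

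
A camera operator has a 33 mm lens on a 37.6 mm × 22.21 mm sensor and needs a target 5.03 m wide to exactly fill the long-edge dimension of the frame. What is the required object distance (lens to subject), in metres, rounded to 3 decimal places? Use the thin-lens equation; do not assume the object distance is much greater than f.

4.448 m

W: 5.03 m = 5030 mm.
Magnification m = w/W = dᵢ/dₒ; combined with 1/f = 1/dₒ + 1/dᵢ this gives dₒ = f·(1 + W/w).
dₒ = 33 mm × (1 + 5030/37.6) = 33 × 134.7766 ≈ 4447.628 mm = 4.44763 m.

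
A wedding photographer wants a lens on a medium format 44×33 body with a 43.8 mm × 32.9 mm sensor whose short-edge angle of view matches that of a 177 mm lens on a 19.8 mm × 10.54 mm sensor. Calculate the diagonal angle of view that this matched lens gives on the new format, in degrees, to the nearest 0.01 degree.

Equal short-edge AOV ⇒ f₂ = f₁ · 32.9/10.54 = 177 × 3.12144 ≈ 552.4953 mm.
Sensor diagonal = √(43.8² + 32.9²) = √3000.8500 ≈ 54.7800 mm.
Diagonal AOV on the new format = 2·arctan(54.7800 / (2 × 552.4953)) = 2·arctan(0.04958) ≈ 5.6762°.

5.68°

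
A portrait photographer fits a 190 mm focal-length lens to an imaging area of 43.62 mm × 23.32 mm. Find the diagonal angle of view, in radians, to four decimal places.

Sensor diagonal = √(43.62² + 23.32²) = √2446.5268 ≈ 49.4624 mm.
Angle of view α = 2·arctan(d/2f) with d = 49.4624 mm and f = 190 mm.
d/2f = 0.13016; arctan(0.13016) ≈ 0.1294 rad, so α ≈ 0.2589 rad.

0.2589 rad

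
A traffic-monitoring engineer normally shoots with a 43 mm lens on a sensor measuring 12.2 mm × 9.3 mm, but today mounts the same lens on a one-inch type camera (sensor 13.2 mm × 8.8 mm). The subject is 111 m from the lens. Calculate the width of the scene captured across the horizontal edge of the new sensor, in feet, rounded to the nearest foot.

The focal length stays 43 mm; the relevant sensor dimension is now w = 13.2 mm. Object distance dₒ = 111 m = 111000 mm.
Thin-lens field width W = w·(dₒ − f)/f = 13.2 × (111000 − 43)/43 ≈ 34061.219 mm = 34061.219/304.8 ft = 111.749 ft.

112 ft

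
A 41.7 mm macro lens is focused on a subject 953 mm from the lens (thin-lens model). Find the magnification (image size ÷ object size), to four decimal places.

0.0458×

Thin lens: 1/f = 1/dₒ + 1/dᵢ → 1/dᵢ = 1/41.7 − 1/953 = 0.0229315 mm⁻¹, so dᵢ ≈ 43.6081 mm.
Magnification m = dᵢ/dₒ = 43.6081/953 ≈ 0.04576.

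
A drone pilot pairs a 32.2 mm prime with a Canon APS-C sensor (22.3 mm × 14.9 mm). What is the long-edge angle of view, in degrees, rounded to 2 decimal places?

Angle of view α = 2·arctan(w/2f) with w = 22.3 mm and f = 32.2 mm.
w/2f = 0.34627; arctan(0.34627) ≈ 19.0996°, so α ≈ 38.1992°.

38.20°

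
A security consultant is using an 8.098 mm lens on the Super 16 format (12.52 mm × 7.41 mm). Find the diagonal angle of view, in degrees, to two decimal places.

83.87°

Sensor diagonal = √(12.52² + 7.41²) = √211.6585 ≈ 14.5485 mm.
Angle of view α = 2·arctan(d/2f) with d = 14.5485 mm and f = 8.098 mm.
d/2f = 0.89828; arctan(0.89828) ≈ 41.9326°, so α ≈ 83.8652°.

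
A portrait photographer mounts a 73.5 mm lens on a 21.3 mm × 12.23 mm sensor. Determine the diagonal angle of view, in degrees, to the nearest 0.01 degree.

Sensor diagonal = √(21.3² + 12.23²) = √603.2629 ≈ 24.5614 mm.
Angle of view α = 2·arctan(d/2f) with d = 24.5614 mm and f = 73.5 mm.
d/2f = 0.16708; arctan(0.16708) ≈ 9.4856°, so α ≈ 18.9712°.

18.97°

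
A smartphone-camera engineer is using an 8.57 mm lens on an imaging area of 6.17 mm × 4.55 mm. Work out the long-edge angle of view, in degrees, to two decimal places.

Angle of view α = 2·arctan(w/2f) with w = 6.17 mm and f = 8.57 mm.
w/2f = 0.35998; arctan(0.35998) ≈ 19.7977°, so α ≈ 39.5954°.

39.60°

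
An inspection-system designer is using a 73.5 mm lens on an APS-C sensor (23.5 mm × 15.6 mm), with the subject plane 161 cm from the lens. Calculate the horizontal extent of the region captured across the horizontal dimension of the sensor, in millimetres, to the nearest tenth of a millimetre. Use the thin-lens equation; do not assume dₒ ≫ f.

491.3 mm

dₒ: 161 cm = 1610 mm.
Similar triangles through the lens centre give W/dₒ = w/dᵢ; with 1/f = 1/dₒ + 1/dᵢ this gives W = w·(dₒ − f)/f.
W = 23.5 mm × (1610 − 73.5) / 73.5 = 23.5 × 20.9048 ≈ 491.262 mm.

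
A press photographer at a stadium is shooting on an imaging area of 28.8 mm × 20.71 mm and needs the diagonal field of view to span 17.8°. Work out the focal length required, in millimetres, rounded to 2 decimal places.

113.26 mm

Sensor diagonal = √(28.8² + 20.71²) = √1258.3441 ≈ 35.4731 mm.
From α = 2·arctan(d/2f) we get f = d / (2·tan(α/2)).
With d = 35.4731 mm and α/2 = 8.9°, tan(α/2) ≈ 0.15660, so f ≈ 35.4731 / 0.31319 ≈ 113.2634 mm.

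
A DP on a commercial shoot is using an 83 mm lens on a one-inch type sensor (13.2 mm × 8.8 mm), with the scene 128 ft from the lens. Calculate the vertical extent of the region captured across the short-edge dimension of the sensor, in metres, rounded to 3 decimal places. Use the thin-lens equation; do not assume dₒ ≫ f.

4.128 m

dₒ: 128 ft × 304.8 mm/ft = 39014.40 mm.
Similar triangles through the lens centre give W/dₒ = h/dᵢ; with 1/f = 1/dₒ + 1/dᵢ this gives W = h·(dₒ − f)/f.
W = 8.8 mm × (39014.4 − 83) / 83 = 8.8 × 469.0530 ≈ 4127.666 mm = 4.12767 m.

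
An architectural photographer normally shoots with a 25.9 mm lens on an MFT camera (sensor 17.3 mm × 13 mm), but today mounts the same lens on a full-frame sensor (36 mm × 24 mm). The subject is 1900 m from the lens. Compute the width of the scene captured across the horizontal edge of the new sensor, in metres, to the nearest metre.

2641 m

The focal length stays 25.9 mm; the relevant sensor dimension is now w = 36 mm. Object distance dₒ = 1900 m = 1.9e+06 mm.
Thin-lens field width W = w·(dₒ − f)/f = 36 × (1.9e+06 − 25.9)/25.9 ≈ 2640890.641 mm = 2640.89 m.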